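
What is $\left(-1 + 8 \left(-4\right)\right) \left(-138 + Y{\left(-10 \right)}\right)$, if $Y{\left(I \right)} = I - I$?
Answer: $4554$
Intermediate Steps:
$Y{\left(I \right)} = 0$
$\left(-1 + 8 \left(-4\right)\right) \left(-138 + Y{\left(-10 \right)}\right) = \left(-1 + 8 \left(-4\right)\right) \left(-138 + 0\right) = \left(-1 - 32\right) \left(-138\right) = \left(-33\right) \left(-138\right) = 4554$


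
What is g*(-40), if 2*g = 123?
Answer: -2460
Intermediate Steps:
g = 123/2 (g = (1/2)*123 = 123/2 ≈ 61.500)
g*(-40) = (123/2)*(-40) = -2460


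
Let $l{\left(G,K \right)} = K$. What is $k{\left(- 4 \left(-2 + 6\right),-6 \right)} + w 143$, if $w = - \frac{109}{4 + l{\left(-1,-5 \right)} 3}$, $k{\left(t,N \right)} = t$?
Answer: $1401$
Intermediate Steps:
$w = \frac{109}{11}$ ($w = - \frac{109}{4 - 15} = - \frac{109}{-11} = \left(-109\right) \left(- \frac{1}{11}\right) = \frac{109}{11} \approx 9.9091$)
$k{\left(- 4 \left(-2 + 6\right),-6 \right)} + w 143 = - 4 \left(-2 + 6\right) + \frac{109}{11} \cdot 143 = \left(-4\right) 4 + 1417 = -16 + 1417 = 1401$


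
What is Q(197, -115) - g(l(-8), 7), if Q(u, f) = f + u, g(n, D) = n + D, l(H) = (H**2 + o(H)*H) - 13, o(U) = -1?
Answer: 16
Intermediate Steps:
l(H) = -13 + H**2 - H (l(H) = (H**2 - H) - 13 = -13 + H**2 - H)
g(n, D) = D + n
Q(197, -115) - g(l(-8), 7) = (-115 + 197) - (7 + (-13 + (-8)**2 - 1*(-8))) = 82 - (7 + (-13 + 64 + 8)) = 82 - (7 + 59) = 82 - 1*66 = 82 - 66 = 16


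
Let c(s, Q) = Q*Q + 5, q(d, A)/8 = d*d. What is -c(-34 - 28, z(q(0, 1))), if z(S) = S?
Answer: -5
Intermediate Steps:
q(d, A) = 8*d² (q(d, A) = 8*(d*d) = 8*d²)
c(s, Q) = 5 + Q² (c(s, Q) = Q² + 5 = 5 + Q²)
-c(-34 - 28, z(q(0, 1))) = -(5 + (8*0²)²) = -(5 + (8*0)²) = -(5 + 0²) = -(5 + 0) = -1*5 = -5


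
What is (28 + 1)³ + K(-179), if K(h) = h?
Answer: 24210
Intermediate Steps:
(28 + 1)³ + K(-179) = (28 + 1)³ - 179 = 29³ - 179 = 24389 - 179 = 24210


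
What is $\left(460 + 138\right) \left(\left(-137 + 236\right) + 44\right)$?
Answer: $85514$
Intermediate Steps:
$\left(460 + 138\right) \left(\left(-137 + 236\right) + 44\right) = 598 \left(99 + 44\right) = 598 \cdot 143 = 85514$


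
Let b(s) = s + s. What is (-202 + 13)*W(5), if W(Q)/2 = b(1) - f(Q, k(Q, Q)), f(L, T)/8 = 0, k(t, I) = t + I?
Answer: -756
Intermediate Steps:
k(t, I) = I + t
f(L, T) = 0 (f(L, T) = 8*0 = 0)
b(s) = 2*s
W(Q) = 4 (W(Q) = 2*(2*1 - 1*0) = 2*(2 + 0) = 2*2 = 4)
(-202 + 13)*W(5) = (-202 + 13)*4 = -189*4 = -756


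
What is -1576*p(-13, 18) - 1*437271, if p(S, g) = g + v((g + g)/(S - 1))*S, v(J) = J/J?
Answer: -445151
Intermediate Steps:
v(J) = 1
p(S, g) = S + g (p(S, g) = g + 1*S = g + S = S + g)
-1576*p(-13, 18) - 1*437271 = -1576*(-13 + 18) - 1*437271 = -1576*5 - 437271 = -7880 - 437271 = -445151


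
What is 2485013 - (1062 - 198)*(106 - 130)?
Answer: 2505749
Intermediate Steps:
2485013 - (1062 - 198)*(106 - 130) = 2485013 - 864*(-24) = 2485013 - 1*(-20736) = 2485013 + 20736 = 2505749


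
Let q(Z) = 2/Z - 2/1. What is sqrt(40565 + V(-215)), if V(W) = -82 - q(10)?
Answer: 2*sqrt(253030)/5 ≈ 201.21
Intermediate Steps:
q(Z) = -2 + 2/Z (q(Z) = 2/Z - 2*1 = 2/Z - 2 = -2 + 2/Z)
V(W) = -401/5 (V(W) = -82 - (-2 + 2/10) = -82 - (-2 + 2*(1/10)) = -82 - (-2 + 1/5) = -82 - 1*(-9/5) = -82 + 9/5 = -401/5)
sqrt(40565 + V(-215)) = sqrt(40565 - 401/5) = sqrt(202424/5) = 2*sqrt(253030)/5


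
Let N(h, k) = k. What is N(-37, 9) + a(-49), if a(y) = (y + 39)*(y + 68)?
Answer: -181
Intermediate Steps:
a(y) = (39 + y)*(68 + y)
N(-37, 9) + a(-49) = 9 + (2652 + (-49)² + 107*(-49)) = 9 + (2652 + 2401 - 5243) = 9 - 190 = -181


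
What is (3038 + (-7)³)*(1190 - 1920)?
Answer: -1967350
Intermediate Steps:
(3038 + (-7)³)*(1190 - 1920) = (3038 - 343)*(-730) = 2695*(-730) = -1967350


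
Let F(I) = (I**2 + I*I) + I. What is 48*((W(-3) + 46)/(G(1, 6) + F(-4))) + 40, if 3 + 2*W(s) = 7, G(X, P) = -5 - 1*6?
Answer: 2984/17 ≈ 175.53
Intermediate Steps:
G(X, P) = -11 (G(X, P) = -5 - 6 = -11)
W(s) = 2 (W(s) = -3/2 + (1/2)*7 = -3/2 + 7/2 = 2)
F(I) = I + 2*I**2 (F(I) = (I**2 + I**2) + I = 2*I**2 + I = I + 2*I**2)
48*((W(-3) + 46)/(G(1, 6) + F(-4))) + 40 = 48*((2 + 46)/(-11 - 4*(1 + 2*(-4)))) + 40 = 48*(48/(-11 - 4*(1 - 8))) + 40 = 48*(48/(-11 - 4*(-7))) + 40 = 48*(48/(-11 + 28)) + 40 = 48*(48/17) + 40 = 2304/17 + 40 = 2984/17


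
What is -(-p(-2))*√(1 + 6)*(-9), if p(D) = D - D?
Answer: 0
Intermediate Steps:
p(D) = 0
-(-p(-2))*√(1 + 6)*(-9) = -(-1*0)*√(1 + 6)*(-9) = -0*√7*(-9) = -1*0*(-9) = 0*(-9) = 0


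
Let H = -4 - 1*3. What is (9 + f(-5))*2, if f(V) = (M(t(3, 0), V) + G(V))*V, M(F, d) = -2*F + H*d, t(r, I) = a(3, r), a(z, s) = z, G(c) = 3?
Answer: -302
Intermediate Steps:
H = -7 (H = -4 - 3 = -7)
t(r, I) = 3
M(F, d) = -7*d - 2*F (M(F, d) = -2*F - 7*d = -7*d - 2*F)
f(V) = V*(-3 - 7*V) (f(V) = ((-7*V - 2*3) + 3)*V = ((-7*V - 6) + 3)*V = ((-6 - 7*V) + 3)*V = (-3 - 7*V)*V = V*(-3 - 7*V))
(9 + f(-5))*2 = (9 - 1*(-5)*(3 + 7*(-5)))*2 = (9 - 1*(-5)*(3 - 35))*2 = (9 - 1*(-5)*(-32))*2 = (9 - 160)*2 = -151*2 = -302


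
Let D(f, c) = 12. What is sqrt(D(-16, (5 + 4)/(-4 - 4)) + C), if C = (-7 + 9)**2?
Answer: 4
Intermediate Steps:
C = 4 (C = 2**2 = 4)
sqrt(D(-16, (5 + 4)/(-4 - 4)) + C) = sqrt(12 + 4) = sqrt(16) = 4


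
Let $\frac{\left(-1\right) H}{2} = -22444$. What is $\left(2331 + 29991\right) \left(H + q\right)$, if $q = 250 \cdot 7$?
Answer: $1507433436$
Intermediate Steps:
$H = 44888$ ($H = \left(-2\right) \left(-22444\right) = 44888$)
$q = 1750$
$\left(2331 + 29991\right) \left(H + q\right) = \left(2331 + 29991\right) \left(44888 + 1750\right) = 32322 \cdot 46638 = 1507433436$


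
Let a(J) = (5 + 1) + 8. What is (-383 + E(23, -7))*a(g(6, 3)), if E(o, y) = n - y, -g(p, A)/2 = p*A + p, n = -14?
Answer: -5460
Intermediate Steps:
g(p, A) = -2*p - 2*A*p (g(p, A) = -2*(p*A + p) = -2*(A*p + p) = -2*(p + A*p) = -2*p - 2*A*p)
E(o, y) = -14 - y
a(J) = 14 (a(J) = 6 + 8 = 14)
(-383 + E(23, -7))*a(g(6, 3)) = (-383 + (-14 - 1*(-7)))*14 = (-383 + (-14 + 7))*14 = (-383 - 7)*14 = -390*14 = -5460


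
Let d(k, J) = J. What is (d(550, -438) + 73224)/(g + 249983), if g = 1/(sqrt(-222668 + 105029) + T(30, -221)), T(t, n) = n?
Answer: 336571923098726/1155953873068915 + 24262*I*sqrt(13071)/1155953873068915 ≈ 0.29116 + 2.3996e-9*I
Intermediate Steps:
g = 1/(-221 + 3*I*sqrt(13071)) (g = 1/(sqrt(-222668 + 105029) - 221) = 1/(sqrt(-117639) - 221) = 1/(3*I*sqrt(13071) - 221) = 1/(-221 + 3*I*sqrt(13071)) ≈ -0.0013275 - 0.0020602*I)
(d(550, -438) + 73224)/(g + 249983) = (-438 + 73224)/((-221/166480 - 3*I*sqrt(13071)/166480) + 249983) = 72786/(41617169619/166480 - 3*I*sqrt(13071)/166480)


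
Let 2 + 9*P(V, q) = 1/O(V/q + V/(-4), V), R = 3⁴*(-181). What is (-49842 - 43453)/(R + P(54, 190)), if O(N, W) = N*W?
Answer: 56926090035/8945882042 ≈ 6.3634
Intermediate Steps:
R = -14661 (R = 81*(-181) = -14661)
P(V, q) = -2/9 + 1/(9*V*(-V/4 + V/q)) (P(V, q) = -2/9 + 1/(9*(((V/q + V/(-4))*V))) = -2/9 + 1/(9*(((V/q + V*(-¼))*V))) = -2/9 + 1/(9*(((V/q - V/4)*V))) = -2/9 + 1/(9*(((-V/4 + V/q)*V))) = -2/9 + 1/(9*((V*(-V/4 + V/q)))) = -2/9 + (1/(V*(-V/4 + V/q)))/9 = -2/9 + 1/(9*V*(-V/4 + V/q)))
(-49842 - 43453)/(R + P(54, 190)) = (-49842 - 43453)/(-14661 + (2/9)*(-2*190 - 1*54²*(-4 + 190))/(54²*(-4 + 190))) = -93295/(-14661 + (2/9)*(1/2916)*(-380 - 1*2916*186)/186) = -93295/(-14661 + (2/9)*(1/2916)*(1/186)*(-380 - 542376)) = -93295/(-14661 + (2/9)*(1/2916)*(1/186)*(-542756)) = -93295/(-14661 - 135689/610173) = -93295/(-8945882042/610173) = -93295*(-610173/8945882042) = 56926090035/8945882042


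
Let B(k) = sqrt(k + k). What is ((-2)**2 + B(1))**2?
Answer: (4 + sqrt(2))**2 ≈ 29.314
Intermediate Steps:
B(k) = sqrt(2)*sqrt(k) (B(k) = sqrt(2*k) = sqrt(2)*sqrt(k))
((-2)**2 + B(1))**2 = ((-2)**2 + sqrt(2)*sqrt(1))**2 = (4 + sqrt(2)*1)**2 = (4 + sqrt(2))**2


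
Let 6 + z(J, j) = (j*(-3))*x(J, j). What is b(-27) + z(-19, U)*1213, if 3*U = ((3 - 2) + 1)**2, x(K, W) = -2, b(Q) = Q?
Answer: 2399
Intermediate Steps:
U = 4/3 (U = ((3 - 2) + 1)**2/3 = (1 + 1)**2/3 = (1/3)*2**2 = (1/3)*4 = 4/3 ≈ 1.3333)
z(J, j) = -6 + 6*j (z(J, j) = -6 + (j*(-3))*(-2) = -6 - 3*j*(-2) = -6 + 6*j)
b(-27) + z(-19, U)*1213 = -27 + (-6 + 6*(4/3))*1213 = -27 + (-6 + 8)*1213 = -27 + 2*1213 = -27 + 2426 = 2399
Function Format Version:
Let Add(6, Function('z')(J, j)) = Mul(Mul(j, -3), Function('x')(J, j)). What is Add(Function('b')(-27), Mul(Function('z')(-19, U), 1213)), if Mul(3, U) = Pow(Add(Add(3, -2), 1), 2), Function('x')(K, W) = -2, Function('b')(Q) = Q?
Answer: 2399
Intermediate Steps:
U = Rational(4, 3) (U = Mul(Rational(1, 3), Pow(Add(Add(3, -2), 1), 2)) = Mul(Rational(1, 3), Pow(Add(1, 1), 2)) = Mul(Rational(1, 3), Pow(2, 2)) = Mul(Rational(1, 3), 4) = Rational(4, 3) ≈ 1.3333)
Function('z')(J, j) = Add(-6, Mul(6, j)) (Function('z')(J, j) = Add(-6, Mul(Mul(j, -3), -2)) = Add(-6, Mul(Mul(-3, j), -2)) = Add(-6, Mul(6, j)))
Add(Function('b')(-27), Mul(Function('z')(-19, U), 1213)) = Add(-27, Mul(Add(-6, Mul(6, Rational(4, 3))), 1213)) = Add(-27, Mul(Add(-6, 8), 1213)) = Add(-27, Mul(2, 1213)) = Add(-27, 2426) = 2399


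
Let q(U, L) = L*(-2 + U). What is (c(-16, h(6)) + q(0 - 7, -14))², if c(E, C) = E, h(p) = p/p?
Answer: 12100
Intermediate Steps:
h(p) = 1
(c(-16, h(6)) + q(0 - 7, -14))² = (-16 - 14*(-2 + (0 - 7)))² = (-16 - 14*(-2 - 7))² = (-16 - 14*(-9))² = (-16 + 126)² = 110² = 12100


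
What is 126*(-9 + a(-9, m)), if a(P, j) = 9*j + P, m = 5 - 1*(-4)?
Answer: 7938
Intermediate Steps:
m = 9 (m = 5 + 4 = 9)
a(P, j) = P + 9*j
126*(-9 + a(-9, m)) = 126*(-9 + (-9 + 9*9)) = 126*(-9 + (-9 + 81)) = 126*(-9 + 72) = 126*63 = 7938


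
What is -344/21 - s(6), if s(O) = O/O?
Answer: -365/21 ≈ -17.381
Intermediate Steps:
s(O) = 1
-344/21 - s(6) = -344/21 - 1*1 = -344*1/21 - 1 = -344/21 - 1 = -365/21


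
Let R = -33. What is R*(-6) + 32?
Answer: 230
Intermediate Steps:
R*(-6) + 32 = -33*(-6) + 32 = 198 + 32 = 230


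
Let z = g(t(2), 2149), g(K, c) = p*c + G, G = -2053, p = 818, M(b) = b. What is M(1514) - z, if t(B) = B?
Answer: -1754315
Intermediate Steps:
g(K, c) = -2053 + 818*c (g(K, c) = 818*c - 2053 = -2053 + 818*c)
z = 1755829 (z = -2053 + 818*2149 = -2053 + 1757882 = 1755829)
M(1514) - z = 1514 - 1*1755829 = 1514 - 1755829 = -1754315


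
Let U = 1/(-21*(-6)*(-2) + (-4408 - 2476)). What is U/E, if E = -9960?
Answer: 1/71074560 ≈ 1.4070e-8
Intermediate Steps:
U = -1/7136 (U = 1/(126*(-2) - 6884) = 1/(-252 - 6884) = 1/(-7136) = -1/7136 ≈ -0.00014013)
U/E = -1/7136/(-9960) = -1/7136*(-1/9960) = 1/71074560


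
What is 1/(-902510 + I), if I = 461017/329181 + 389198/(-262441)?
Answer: -86390590821/77968379248685051 ≈ -1.1080e-6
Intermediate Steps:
I = -7126824341/86390590821 (I = 461017*(1/329181) + 389198*(-1/262441) = 461017/329181 - 389198/262441 = -7126824341/86390590821 ≈ -0.082495)
1/(-902510 + I) = 1/(-902510 - 7126824341/86390590821) = 1/(-77968379248685051/86390590821) = -86390590821/77968379248685051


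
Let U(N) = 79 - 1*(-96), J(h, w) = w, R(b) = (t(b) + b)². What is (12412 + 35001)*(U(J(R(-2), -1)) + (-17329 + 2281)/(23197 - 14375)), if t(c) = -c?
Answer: 3294776783/401 ≈ 8.2164e+6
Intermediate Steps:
R(b) = 0 (R(b) = (-b + b)² = 0² = 0)
U(N) = 175 (U(N) = 79 + 96 = 175)
(12412 + 35001)*(U(J(R(-2), -1)) + (-17329 + 2281)/(23197 - 14375)) = (12412 + 35001)*(175 + (-17329 + 2281)/(23197 - 14375)) = 47413*(175 - 15048/8822) = 47413*(175 - 15048*1/8822) = 47413*(175 - 684/401) = 47413*(69491/401) = 3294776783/401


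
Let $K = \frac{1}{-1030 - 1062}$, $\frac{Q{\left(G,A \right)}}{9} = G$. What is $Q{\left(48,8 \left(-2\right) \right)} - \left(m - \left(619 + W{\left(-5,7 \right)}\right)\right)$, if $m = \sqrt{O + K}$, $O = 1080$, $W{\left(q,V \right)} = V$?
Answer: $1058 - \frac{23 \sqrt{2233733}}{1046} \approx 1025.1$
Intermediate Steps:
$Q{\left(G,A \right)} = 9 G$
$K = - \frac{1}{2092}$ ($K = \frac{1}{-2092} = - \frac{1}{2092} \approx -0.00047801$)
$m = \frac{23 \sqrt{2233733}}{1046}$ ($m = \sqrt{1080 - \frac{1}{2092}} = \sqrt{\frac{2259359}{2092}} = \frac{23 \sqrt{2233733}}{1046} \approx 32.863$)
$Q{\left(48,8 \left(-2\right) \right)} - \left(m - \left(619 + W{\left(-5,7 \right)}\right)\right) = 9 \cdot 48 - \left(\frac{23 \sqrt{2233733}}{1046} - 626\right) = 432 - \left(\frac{23 \sqrt{2233733}}{1046} - 626\right) = 432 - \left(-626 + \frac{23 \sqrt{2233733}}{1046}\right) = 432 + \left(626 - \frac{23 \sqrt{2233733}}{1046}\right) = 1058 - \frac{23 \sqrt{2233733}}{1046}$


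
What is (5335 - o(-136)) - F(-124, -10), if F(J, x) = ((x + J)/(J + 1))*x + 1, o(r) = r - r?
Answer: 657422/123 ≈ 5344.9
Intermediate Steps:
o(r) = 0
F(J, x) = 1 + x*(J + x)/(1 + J) (F(J, x) = ((J + x)/(1 + J))*x + 1 = x*(J + x)/(1 + J) + 1 = 1 + x*(J + x)/(1 + J))
(5335 - o(-136)) - F(-124, -10) = (5335 - 1*0) - (1 - 124 + (-10)**2 - 124*(-10))/(1 - 124) = (5335 + 0) - (1 - 124 + 100 + 1240)/(-123) = 5335 - (-1)*1217/123 = 5335 - 1*(-1217/123) = 5335 + 1217/123 = 657422/123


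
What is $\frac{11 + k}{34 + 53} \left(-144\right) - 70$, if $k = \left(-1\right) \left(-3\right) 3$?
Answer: $- \frac{2990}{29} \approx -103.1$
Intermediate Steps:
$k = 9$ ($k = 3 \cdot 3 = 9$)
$\frac{11 + k}{34 + 53} \left(-144\right) - 70 = \frac{11 + 9}{34 + 53} \left(-144\right) - 70 = \frac{20}{87} \left(-144\right) - 70 = - \frac{960}{29} - 70 = - \frac{2990}{29}$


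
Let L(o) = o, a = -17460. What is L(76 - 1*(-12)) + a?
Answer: -17372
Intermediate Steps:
L(76 - 1*(-12)) + a = (76 - 1*(-12)) - 17460 = (76 + 12) - 17460 = 88 - 17460 = -17372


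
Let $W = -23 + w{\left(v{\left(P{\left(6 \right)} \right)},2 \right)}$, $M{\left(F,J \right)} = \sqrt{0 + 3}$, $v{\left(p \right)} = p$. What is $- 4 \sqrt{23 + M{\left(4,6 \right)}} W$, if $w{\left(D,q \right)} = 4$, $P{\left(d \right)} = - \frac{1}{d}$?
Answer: $76 \sqrt{23 + \sqrt{3}} \approx 377.96$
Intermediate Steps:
$M{\left(F,J \right)} = \sqrt{3}$
$W = -19$ ($W = -23 + 4 = -19$)
$- 4 \sqrt{23 + M{\left(4,6 \right)}} W = - 4 \sqrt{23 + \sqrt{3}} \left(-19\right) = 76 \sqrt{23 + \sqrt{3}}$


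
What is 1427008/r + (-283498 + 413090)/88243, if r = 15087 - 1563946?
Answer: 74796268584/136675964737 ≈ 0.54725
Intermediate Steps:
r = -1548859
1427008/r + (-283498 + 413090)/88243 = 1427008/(-1548859) + (-283498 + 413090)/88243 = 1427008*(-1/1548859) + 129592*(1/88243) = -1427008/1548859 + 129592/88243 = 74796268584/136675964737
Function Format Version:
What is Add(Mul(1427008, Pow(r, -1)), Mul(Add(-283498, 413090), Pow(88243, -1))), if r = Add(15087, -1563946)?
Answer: Rational(74796268584, 136675964737) ≈ 0.54725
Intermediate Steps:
r = -1548859
Add(Mul(1427008, Pow(r, -1)), Mul(Add(-283498, 413090), Pow(88243, -1))) = Add(Mul(1427008, Pow(-1548859, -1)), Mul(Add(-283498, 413090), Pow(88243, -1))) = Add(Mul(1427008, Rational(-1, 1548859)), Mul(129592, Rational(1, 88243))) = Add(Rational(-1427008, 1548859), Rational(129592, 88243)) = Rational(74796268584, 136675964737)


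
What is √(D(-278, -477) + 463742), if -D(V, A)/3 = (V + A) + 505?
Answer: 2*√116123 ≈ 681.54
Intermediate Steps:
D(V, A) = -1515 - 3*A - 3*V (D(V, A) = -3*((V + A) + 505) = -3*((A + V) + 505) = -3*(505 + A + V) = -1515 - 3*A - 3*V)
√(D(-278, -477) + 463742) = √((-1515 - 3*(-477) - 3*(-278)) + 463742) = √((-1515 + 1431 + 834) + 463742) = √(750 + 463742) = √464492 = 2*√116123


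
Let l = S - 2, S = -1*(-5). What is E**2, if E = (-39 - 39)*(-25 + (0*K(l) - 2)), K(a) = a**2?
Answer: 4435236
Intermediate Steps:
S = 5
l = 3 (l = 5 - 2 = 3)
E = 2106 (E = (-39 - 39)*(-25 + (0*3**2 - 2)) = -78*(-25 + (0*9 - 2)) = -78*(-25 + (0 - 2)) = -78*(-25 - 2) = -78*(-27) = 2106)
E**2 = 2106**2 = 4435236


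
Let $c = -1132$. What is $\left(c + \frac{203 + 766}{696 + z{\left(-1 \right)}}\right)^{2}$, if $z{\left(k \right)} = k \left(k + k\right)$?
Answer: $\frac{622784553889}{487204} \approx 1.2783 \cdot 10^{6}$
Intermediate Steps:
$z{\left(k \right)} = 2 k^{2}$ ($z{\left(k \right)} = k 2 k = 2 k^{2}$)
$\left(c + \frac{203 + 766}{696 + z{\left(-1 \right)}}\right)^{2} = \left(-1132 + \frac{203 + 766}{696 + 2 \left(-1\right)^{2}}\right)^{2} = \left(-1132 + \frac{969}{696 + 2 \cdot 1}\right)^{2} = \left(-1132 + \frac{969}{696 + 2}\right)^{2} = \left(-1132 + \frac{969}{698}\right)^{2} = \left(- \frac{789167}{698}\right)^{2} = \frac{622784553889}{487204}$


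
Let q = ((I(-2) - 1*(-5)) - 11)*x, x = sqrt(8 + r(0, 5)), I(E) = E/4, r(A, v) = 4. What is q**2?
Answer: 507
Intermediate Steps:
I(E) = E/4 (I(E) = E*(1/4) = E/4)
x = 2*sqrt(3) (x = sqrt(8 + 4) = sqrt(12) = 2*sqrt(3) ≈ 3.4641)
q = -13*sqrt(3) (q = (((1/4)*(-2) - 1*(-5)) - 11)*(2*sqrt(3)) = ((-1/2 + 5) - 11)*(2*sqrt(3)) = (9/2 - 11)*(2*sqrt(3)) = -13*sqrt(3) ≈ -22.517)
q**2 = (-13*sqrt(3))**2 = 507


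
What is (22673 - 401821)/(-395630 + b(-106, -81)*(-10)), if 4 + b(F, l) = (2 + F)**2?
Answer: 189574/251875 ≈ 0.75265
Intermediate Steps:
b(F, l) = -4 + (2 + F)**2
(22673 - 401821)/(-395630 + b(-106, -81)*(-10)) = (22673 - 401821)/(-395630 - 106*(4 - 106)*(-10)) = -379148/(-395630 - 106*(-102)*(-10)) = -379148/(-395630 + 10812*(-10)) = -379148/(-395630 - 108120) = -379148/(-503750) = -379148*(-1/503750) = 189574/251875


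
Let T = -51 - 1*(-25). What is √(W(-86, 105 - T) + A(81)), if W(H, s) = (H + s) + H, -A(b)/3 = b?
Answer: 2*I*√71 ≈ 16.852*I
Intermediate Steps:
T = -26 (T = -51 + 25 = -26)
A(b) = -3*b
W(H, s) = s + 2*H
√(W(-86, 105 - T) + A(81)) = √(((105 - 1*(-26)) + 2*(-86)) - 3*81) = √(((105 + 26) - 172) - 243) = √((131 - 172) - 243) = √(-41 - 243) = √(-284) = 2*I*√71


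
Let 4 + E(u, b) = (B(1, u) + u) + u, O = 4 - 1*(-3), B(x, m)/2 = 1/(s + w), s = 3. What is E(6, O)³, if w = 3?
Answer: 15625/27 ≈ 578.70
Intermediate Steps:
B(x, m) = ⅓ (B(x, m) = 2/(3 + 3) = 2/6 = 2*(⅙) = ⅓)
O = 7 (O = 4 + 3 = 7)
E(u, b) = -11/3 + 2*u (E(u, b) = -4 + ((⅓ + u) + u) = -4 + (⅓ + 2*u) = -11/3 + 2*u)
E(6, O)³ = (-11/3 + 2*6)³ = (-11/3 + 12)³ = (25/3)³ = 15625/27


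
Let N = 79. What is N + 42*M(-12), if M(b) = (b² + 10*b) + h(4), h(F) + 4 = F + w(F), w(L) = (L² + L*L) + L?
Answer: 2599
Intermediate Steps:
w(L) = L + 2*L² (w(L) = (L² + L²) + L = 2*L² + L = L + 2*L²)
h(F) = -4 + F + F*(1 + 2*F) (h(F) = -4 + (F + F*(1 + 2*F)) = -4 + F + F*(1 + 2*F))
M(b) = 36 + b² + 10*b (M(b) = (b² + 10*b) + (-4 + 2*4 + 2*4²) = (b² + 10*b) + (-4 + 8 + 2*16) = (b² + 10*b) + (-4 + 8 + 32) = (b² + 10*b) + 36 = 36 + b² + 10*b)
N + 42*M(-12) = 79 + 42*(36 + (-12)² + 10*(-12)) = 79 + 42*(36 + 144 - 120) = 79 + 42*60 = 79 + 2520 = 2599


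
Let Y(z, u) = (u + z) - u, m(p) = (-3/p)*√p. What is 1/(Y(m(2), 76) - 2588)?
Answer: -5176/13395479 + 3*√2/13395479 ≈ -0.00038608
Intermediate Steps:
m(p) = -3/√p
Y(z, u) = z
1/(Y(m(2), 76) - 2588) = 1/(-3*√2/2 - 2588) = 1/(-2588 - 3*√2/2)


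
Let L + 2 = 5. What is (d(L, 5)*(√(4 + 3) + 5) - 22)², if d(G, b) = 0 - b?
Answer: 2384 + 470*√7 ≈ 3627.5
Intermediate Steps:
L = 3 (L = -2 + 5 = 3)
d(G, b) = -b
(d(L, 5)*(√(4 + 3) + 5) - 22)² = ((-1*5)*(√(4 + 3) + 5) - 22)² = (-5*(√7 + 5) - 22)² = (-5*(5 + √7) - 22)² = ((-25 - 5*√7) - 22)² = (-47 - 5*√7)²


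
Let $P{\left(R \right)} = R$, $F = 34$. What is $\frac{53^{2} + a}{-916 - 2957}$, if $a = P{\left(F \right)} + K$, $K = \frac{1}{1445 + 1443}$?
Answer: $- \frac{8210585}{11185224} \approx -0.73406$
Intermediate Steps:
$K = \frac{1}{2888} \approx 0.00034626$
$a = \frac{98193}{2888}$ ($a = 34 + \frac{1}{2888} = \frac{98193}{2888} \approx 34.0$)
$\frac{53^{2} + a}{-916 - 2957} = \frac{53^{2} + \frac{98193}{2888}}{-916 - 2957} = \frac{2809 + \frac{98193}{2888}}{-3873} = \frac{8210585}{2888} \left(- \frac{1}{3873}\right) = - \frac{8210585}{11185224}$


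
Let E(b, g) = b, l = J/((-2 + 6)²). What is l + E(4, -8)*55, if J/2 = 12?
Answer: 443/2 ≈ 221.50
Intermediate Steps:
J = 24 (J = 2*12 = 24)
l = 3/2 (l = 24/((-2 + 6)²) = 24/(4²) = 24/16 = 24*(1/16) = 3/2 ≈ 1.5000)
l + E(4, -8)*55 = 3/2 + 4*55 = 3/2 + 220 = 443/2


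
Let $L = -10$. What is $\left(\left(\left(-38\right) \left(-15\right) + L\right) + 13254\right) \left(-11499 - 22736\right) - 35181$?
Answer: $-472957471$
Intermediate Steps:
$\left(\left(\left(-38\right) \left(-15\right) + L\right) + 13254\right) \left(-11499 - 22736\right) - 35181 = \left(\left(\left(-38\right) \left(-15\right) - 10\right) + 13254\right) \left(-11499 - 22736\right) - 35181 = \left(\left(570 - 10\right) + 13254\right) \left(-34235\right) - 35181 = \left(560 + 13254\right) \left(-34235\right) - 35181 = 13814 \left(-34235\right) - 35181 = -472922290 - 35181 = -472957471$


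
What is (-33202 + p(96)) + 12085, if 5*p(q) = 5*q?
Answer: -21021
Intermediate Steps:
p(q) = q (p(q) = (5*q)/5 = q)
(-33202 + p(96)) + 12085 = (-33202 + 96) + 12085 = -33106 + 12085 = -21021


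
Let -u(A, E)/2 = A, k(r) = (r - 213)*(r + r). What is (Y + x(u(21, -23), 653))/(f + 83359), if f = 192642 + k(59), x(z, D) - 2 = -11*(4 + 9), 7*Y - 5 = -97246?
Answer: -7556/138831 ≈ -0.054426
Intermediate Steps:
Y = -97241/7 (Y = 5/7 + (⅐)*(-97246) = 5/7 - 97246/7 = -97241/7 ≈ -13892.)
k(r) = 2*r*(-213 + r) (k(r) = (-213 + r)*(2*r) = 2*r*(-213 + r))
u(A, E) = -2*A
x(z, D) = -141 (x(z, D) = 2 - 11*(4 + 9) = 2 - 11*13 = 2 - 143 = -141)
f = 174470 (f = 192642 + 2*59*(-213 + 59) = 192642 + 2*59*(-154) = 192642 - 18172 = 174470)
(Y + x(u(21, -23), 653))/(f + 83359) = (-97241/7 - 141)/(174470 + 83359) = -98228/7/257829 = -98228/7*1/257829 = -7556/138831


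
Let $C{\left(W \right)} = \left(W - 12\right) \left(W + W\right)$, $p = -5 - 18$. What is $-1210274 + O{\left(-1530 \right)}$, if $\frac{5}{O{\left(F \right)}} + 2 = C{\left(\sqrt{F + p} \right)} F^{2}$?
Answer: $\frac{3 \left(- 22665043252800 \sqrt{1553} + 2933234348440051 i\right)}{2 \left(- 3635417701 i + 28090800 \sqrt{1553}\right)} \approx -1.2103 \cdot 10^{6}$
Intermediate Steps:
$p = -23$ ($p = -5 - 18 = -23$)
$C{\left(W \right)} = 2 W \left(-12 + W\right)$ ($C{\left(W \right)} = \left(-12 + W\right) 2 W = 2 W \left(-12 + W\right)$)
$O{\left(F \right)} = \frac{5}{-2 + 2 F^{2} \sqrt{-23 + F} \left(-12 + \sqrt{-23 + F}\right)}$ ($O{\left(F \right)} = \frac{5}{-2 + 2 \sqrt{F - 23} \left(-12 + \sqrt{F - 23}\right) F^{2}} = \frac{5}{-2 + 2 \sqrt{-23 + F} \left(-12 + \sqrt{-23 + F}\right) F^{2}} = \frac{5}{-2 + 2 F^{2} \sqrt{-23 + F} \left(-12 + \sqrt{-23 + F}\right)}$)
$-1210274 + O{\left(-1530 \right)} = -1210274 + \frac{5}{2 \left(-1 + \left(-1530\right)^{2} \sqrt{-23 - 1530} \left(-12 + \sqrt{-23 - 1530}\right)\right)} = -1210274 + \frac{5}{2 \left(-1 + 2340900 \sqrt{-1553} \left(-12 + \sqrt{-1553}\right)\right)} = -1210274 + \frac{5}{2 \left(-1 + 2340900 i \sqrt{1553} \left(-12 + i \sqrt{1553}\right)\right)}$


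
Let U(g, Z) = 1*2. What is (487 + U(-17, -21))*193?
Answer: 94377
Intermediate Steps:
U(g, Z) = 2
(487 + U(-17, -21))*193 = (487 + 2)*193 = 489*193 = 94377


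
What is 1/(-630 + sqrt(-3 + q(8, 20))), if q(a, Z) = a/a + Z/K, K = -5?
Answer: -105/66151 - I*sqrt(6)/396906 ≈ -0.0015873 - 6.1715e-6*I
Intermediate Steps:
q(a, Z) = 1 - Z/5 (q(a, Z) = a/a + Z/(-5) = 1 + Z*(-1/5) = 1 - Z/5)
1/(-630 + sqrt(-3 + q(8, 20))) = 1/(-630 + sqrt(-3 + (1 - 1/5*20))) = 1/(-630 + sqrt(-3 + (1 - 4))) = 1/(-630 + sqrt(-3 - 3)) = 1/(-630 + sqrt(-6)) = 1/(-630 + I*sqrt(6))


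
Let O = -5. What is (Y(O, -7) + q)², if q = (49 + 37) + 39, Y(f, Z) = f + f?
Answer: 13225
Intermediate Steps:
Y(f, Z) = 2*f
q = 125 (q = 86 + 39 = 125)
(Y(O, -7) + q)² = (2*(-5) + 125)² = (-10 + 125)² = 115² = 13225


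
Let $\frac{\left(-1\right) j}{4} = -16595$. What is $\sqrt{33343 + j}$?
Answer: $\sqrt{99723} \approx 315.79$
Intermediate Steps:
$j = 66380$ ($j = \left(-4\right) \left(-16595\right) = 66380$)
$\sqrt{33343 + j} = \sqrt{33343 + 66380} = \sqrt{99723}$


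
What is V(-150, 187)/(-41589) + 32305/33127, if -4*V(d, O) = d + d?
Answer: 447016040/459239601 ≈ 0.97338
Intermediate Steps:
V(d, O) = -d/2 (V(d, O) = -(d + d)/4 = -d/2)
V(-150, 187)/(-41589) + 32305/33127 = -½*(-150)/(-41589) + 32305/33127 = 75*(-1/41589) + 32305*(1/33127) = -25/13863 + 32305/33127 = 447016040/459239601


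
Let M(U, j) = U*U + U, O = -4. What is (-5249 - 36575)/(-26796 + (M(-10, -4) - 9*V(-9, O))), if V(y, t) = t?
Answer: 20912/13335 ≈ 1.5682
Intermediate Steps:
M(U, j) = U + U² (M(U, j) = U² + U = U + U²)
(-5249 - 36575)/(-26796 + (M(-10, -4) - 9*V(-9, O))) = (-5249 - 36575)/(-26796 + (-10*(1 - 10) - 9*(-4))) = -41824/(-26796 + (-10*(-9) + 36)) = -41824/(-26796 + (90 + 36)) = -41824/(-26796 + 126) = -41824/(-26670) = -41824*(-1/26670) = 20912/13335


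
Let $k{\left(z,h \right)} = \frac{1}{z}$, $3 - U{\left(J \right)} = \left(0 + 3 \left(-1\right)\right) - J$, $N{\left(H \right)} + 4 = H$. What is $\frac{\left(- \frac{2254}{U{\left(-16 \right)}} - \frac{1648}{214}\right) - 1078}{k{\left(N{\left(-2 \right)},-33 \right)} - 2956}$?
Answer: $\frac{2761566}{9489295} \approx 0.29102$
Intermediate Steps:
$N{\left(H \right)} = -4 + H$
$U{\left(J \right)} = 6 + J$ ($U{\left(J \right)} = 3 - \left(\left(0 + 3 \left(-1\right)\right) - J\right) = 3 - \left(\left(0 - 3\right) - J\right) = 3 - \left(-3 - J\right) = 3 + \left(3 + J\right) = 6 + J$)
$\frac{\left(- \frac{2254}{U{\left(-16 \right)}} - \frac{1648}{214}\right) - 1078}{k{\left(N{\left(-2 \right)},-33 \right)} - 2956} = \frac{\left(- \frac{2254}{6 - 16} - \frac{1648}{214}\right) - 1078}{\frac{1}{-4 - 2} - 2956} = \frac{\left(- \frac{2254}{-10} - \frac{824}{107}\right) - 1078}{\frac{1}{-6} - 2956} = \frac{\left(\left(-2254\right) \left(- \frac{1}{10}\right) - \frac{824}{107}\right) - 1078}{- \frac{1}{6} - 2956} = \frac{\left(\frac{1127}{5} - \frac{824}{107}\right) - 1078}{- \frac{17737}{6}} = \left(\frac{116469}{535} - 1078\right) \left(- \frac{6}{17737}\right) = \left(- \frac{460261}{535}\right) \left(- \frac{6}{17737}\right) = \frac{2761566}{9489295}$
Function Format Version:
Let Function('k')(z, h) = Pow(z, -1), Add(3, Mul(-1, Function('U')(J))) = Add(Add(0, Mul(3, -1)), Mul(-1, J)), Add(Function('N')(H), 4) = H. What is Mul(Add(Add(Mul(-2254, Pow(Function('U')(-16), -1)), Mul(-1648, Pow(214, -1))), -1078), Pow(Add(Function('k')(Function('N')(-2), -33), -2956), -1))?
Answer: Rational(2761566, 9489295) ≈ 0.29102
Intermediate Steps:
Function('N')(H) = Add(-4, H)
Function('U')(J) = Add(6, J) (Function('U')(J) = Add(3, Mul(-1, Add(Add(0, Mul(3, -1)), Mul(-1, J)))) = Add(3, Mul(-1, Add(Add(0, -3), Mul(-1, J)))) = Add(3, Mul(-1, Add(-3, Mul(-1, J)))) = Add(3, Add(3, J)) = Add(6, J))
Mul(Add(Add(Mul(-2254, Pow(Function('U')(-16), -1)), Mul(-1648, Pow(214, -1))), -1078), Pow(Add(Function('k')(Function('N')(-2), -33), -2956), -1)) = Mul(Add(Add(Mul(-2254, Pow(Add(6, -16), -1)), Mul(-1648, Pow(214, -1))), -1078), Pow(Add(Pow(Add(-4, -2), -1), -2956), -1)) = Mul(Add(Add(Mul(-2254, Pow(-10, -1)), Mul(-1648, Rational(1, 214))), -1078), Pow(Add(Pow(-6, -1), -2956), -1)) = Mul(Add(Add(Mul(-2254, Rational(-1, 10)), Rational(-824, 107)), -1078), Pow(Add(Rational(-1, 6), -2956), -1)) = Mul(Add(Add(Rational(1127, 5), Rational(-824, 107)), -1078), Pow(Rational(-17737, 6), -1)) = Mul(Add(Rational(116469, 535), -1078), Rational(-6, 17737)) = Mul(Rational(-460261, 535), Rational(-6, 17737)) = Rational(2761566, 9489295)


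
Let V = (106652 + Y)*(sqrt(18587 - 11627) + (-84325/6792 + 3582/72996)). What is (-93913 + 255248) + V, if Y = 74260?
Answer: -3573590314079/1721489 + 723648*sqrt(435) ≈ 1.3017e+7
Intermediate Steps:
V = -3851326741894/1721489 + 723648*sqrt(435) (V = (106652 + 74260)*(sqrt(18587 - 11627) + (-84325/6792 + 3582/72996)) = 180912*(sqrt(6960) + (-84325*1/6792 + 3582*(1/72996))) = 180912*(4*sqrt(435) + (-84325/6792 + 597/12166)) = 180912*(4*sqrt(435) - 510921563/41315736) = 180912*(-510921563/41315736 + 4*sqrt(435)) = -3851326741894/1721489 + 723648*sqrt(435) ≈ 1.2856e+7)
(-93913 + 255248) + V = (-93913 + 255248) + (-3851326741894/1721489 + 723648*sqrt(435)) = 161335 + (-3851326741894/1721489 + 723648*sqrt(435)) = -3573590314079/1721489 + 723648*sqrt(435)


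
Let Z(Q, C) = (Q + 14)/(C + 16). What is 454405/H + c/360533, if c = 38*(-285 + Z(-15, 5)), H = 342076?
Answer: 480368087371/369989059524 ≈ 1.2983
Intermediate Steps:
Z(Q, C) = (14 + Q)/(16 + C)
c = -227468/21 (c = 38*(-285 + (14 - 15)/(16 + 5)) = 38*(-285 - 1/21) = 38*(-5986/21) = -227468/21 ≈ -10832.)
454405/H + c/360533 = 454405/342076 - 227468/21/360533 = 454405*(1/342076) - 227468/21*1/360533 = 64915/48868 - 227468/7571193 = 480368087371/369989059524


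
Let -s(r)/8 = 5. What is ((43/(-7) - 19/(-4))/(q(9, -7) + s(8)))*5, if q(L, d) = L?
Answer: 195/868 ≈ 0.22465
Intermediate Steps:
s(r) = -40 (s(r) = -8*5 = -40)
((43/(-7) - 19/(-4))/(q(9, -7) + s(8)))*5 = ((43/(-7) - 19/(-4))/(9 - 40))*5 = ((43*(-1/7) - 19*(-1/4))/(-31))*5 = ((-43/7 + 19/4)*(-1/31))*5 = -39/28*(-1/31)*5 = (39/868)*5 = 195/868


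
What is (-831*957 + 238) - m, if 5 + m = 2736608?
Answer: -3531632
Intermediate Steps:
m = 2736603 (m = -5 + 2736608 = 2736603)
(-831*957 + 238) - m = (-831*957 + 238) - 1*2736603 = (-795267 + 238) - 2736603 = -795029 - 2736603 = -3531632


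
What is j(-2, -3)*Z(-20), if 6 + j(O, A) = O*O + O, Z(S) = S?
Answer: 80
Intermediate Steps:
j(O, A) = -6 + O + O² (j(O, A) = -6 + (O*O + O) = -6 + (O² + O) = -6 + (O + O²) = -6 + O + O²)
j(-2, -3)*Z(-20) = (-6 - 2 + (-2)²)*(-20) = (-6 - 2 + 4)*(-20) = -4*(-20) = 80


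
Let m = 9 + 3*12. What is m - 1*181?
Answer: -136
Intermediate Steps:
m = 45 (m = 9 + 36 = 45)
m - 1*181 = 45 - 1*181 = 45 - 181 = -136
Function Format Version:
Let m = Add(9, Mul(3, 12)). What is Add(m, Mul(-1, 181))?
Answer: -136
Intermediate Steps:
m = 45 (m = Add(9, 36) = 45)
Add(m, Mul(-1, 181)) = Add(45, Mul(-1, 181)) = Add(45, -181) = -136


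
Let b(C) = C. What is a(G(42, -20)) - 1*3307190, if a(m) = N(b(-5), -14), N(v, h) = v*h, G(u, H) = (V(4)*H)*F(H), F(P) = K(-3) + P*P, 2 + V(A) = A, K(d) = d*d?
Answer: -3307120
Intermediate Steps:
K(d) = d²
V(A) = -2 + A
F(P) = 9 + P² (F(P) = (-3)² + P*P = 9 + P²)
G(u, H) = 2*H*(9 + H²) (G(u, H) = ((-2 + 4)*H)*(9 + H²) = (2*H)*(9 + H²) = 2*H*(9 + H²))
N(v, h) = h*v
a(m) = 70 (a(m) = -14*(-5) = 70)
a(G(42, -20)) - 1*3307190 = 70 - 1*3307190 = 70 - 3307190 = -3307120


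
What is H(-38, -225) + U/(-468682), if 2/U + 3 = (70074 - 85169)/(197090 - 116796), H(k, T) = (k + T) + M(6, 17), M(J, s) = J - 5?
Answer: -15716307332840/59985906157 ≈ -262.00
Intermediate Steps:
M(J, s) = -5 + J
H(k, T) = 1 + T + k (H(k, T) = (k + T) + (-5 + 6) = (T + k) + 1 = 1 + T + k)
U = -160588/255977 (U = 2/(-3 + (70074 - 85169)/(197090 - 116796)) = 2/(-3 - 15095/80294) = 2/(-255977/80294) = 2*(-80294/255977) = -160588/255977 ≈ -0.62735)
H(-38, -225) + U/(-468682) = (1 - 225 - 38) - 160588/255977/(-468682) = -262 - 160588/255977*(-1/468682) = -262 + 80294/59985906157 = -15716307332840/59985906157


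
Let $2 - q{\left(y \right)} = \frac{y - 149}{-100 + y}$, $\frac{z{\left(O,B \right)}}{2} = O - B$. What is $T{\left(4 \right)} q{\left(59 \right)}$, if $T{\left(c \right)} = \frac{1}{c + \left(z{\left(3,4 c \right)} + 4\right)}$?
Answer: $\frac{4}{369} \approx 0.01084$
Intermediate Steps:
$z{\left(O,B \right)} = - 2 B + 2 O$ ($z{\left(O,B \right)} = 2 \left(O - B\right) = - 2 B + 2 O$)
$q{\left(y \right)} = 2 - \frac{-149 + y}{-100 + y}$ ($q{\left(y \right)} = 2 - \frac{y - 149}{-100 + y} = 2 - \frac{-149 + y}{-100 + y}$)
$T{\left(c \right)} = \frac{1}{10 - 7 c}$ ($T{\left(c \right)} = \frac{1}{c + \left(\left(- 2 \cdot 4 c + 2 \cdot 3\right) + 4\right)} = \frac{1}{c + \left(\left(- 8 c + 6\right) + 4\right)} = \frac{1}{c + \left(\left(6 - 8 c\right) + 4\right)} = \frac{1}{c - \left(-10 + 8 c\right)} = \frac{1}{10 - 7 c}$)
$T{\left(4 \right)} q{\left(59 \right)} = \frac{\frac{1}{-100 + 59} \left(-51 + 59\right)}{10 - 28} = \frac{\frac{1}{-41} \cdot 8}{10 - 28} = \frac{\left(- \frac{1}{41}\right) 8}{-18} = \left(- \frac{1}{18}\right) \left(- \frac{8}{41}\right) = \frac{4}{369}$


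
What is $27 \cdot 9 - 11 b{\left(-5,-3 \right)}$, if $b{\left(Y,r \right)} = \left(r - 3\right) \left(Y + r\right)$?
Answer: $-285$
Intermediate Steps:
$b{\left(Y,r \right)} = \left(-3 + r\right) \left(Y + r\right)$
$27 \cdot 9 - 11 b{\left(-5,-3 \right)} = 27 \cdot 9 - 11 \left(\left(-3\right)^{2} - -15 - -9 - -15\right) = 243 - 11 \left(9 + 15 + 9 + 15\right) = 243 - 528 = -285$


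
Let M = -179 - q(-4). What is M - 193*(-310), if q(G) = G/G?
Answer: 59650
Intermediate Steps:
q(G) = 1
M = -180 (M = -179 - 1*1 = -179 - 1 = -180)
M - 193*(-310) = -180 - 193*(-310) = -180 + 59830 = 59650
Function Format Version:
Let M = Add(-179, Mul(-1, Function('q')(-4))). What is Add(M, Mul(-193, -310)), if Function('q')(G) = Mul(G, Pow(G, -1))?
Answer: 59650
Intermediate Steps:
Function('q')(G) = 1
M = -180 (M = Add(-179, Mul(-1, 1)) = Add(-179, -1) = -180)
Add(M, Mul(-193, -310)) = Add(-180, Mul(-193, -310)) = Add(-180, 59830) = 59650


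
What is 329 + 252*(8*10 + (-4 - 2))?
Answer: 18977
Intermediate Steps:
329 + 252*(8*10 + (-4 - 2)) = 329 + 252*(80 - 6) = 329 + 252*74 = 329 + 18648 = 18977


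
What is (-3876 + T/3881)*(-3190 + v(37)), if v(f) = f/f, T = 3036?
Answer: 47961667080/3881 ≈ 1.2358e+7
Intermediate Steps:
v(f) = 1
(-3876 + T/3881)*(-3190 + v(37)) = (-3876 + 3036/3881)*(-3190 + 1) = (-3876 + 3036*(1/3881))*(-3189) = (-3876 + 3036/3881)*(-3189) = -15039720/3881*(-3189) = 47961667080/3881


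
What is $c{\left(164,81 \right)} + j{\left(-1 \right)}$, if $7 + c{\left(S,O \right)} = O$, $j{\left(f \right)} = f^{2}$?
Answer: $75$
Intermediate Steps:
$c{\left(S,O \right)} = -7 + O$
$c{\left(164,81 \right)} + j{\left(-1 \right)} = \left(-7 + 81\right) + \left(-1\right)^{2} = 74 + 1 = 75$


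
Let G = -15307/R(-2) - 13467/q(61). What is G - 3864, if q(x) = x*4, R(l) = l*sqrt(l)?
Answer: -956283/244 - 15307*I*sqrt(2)/4 ≈ -3919.2 - 5411.8*I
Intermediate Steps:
R(l) = l**(3/2)
q(x) = 4*x
G = -13467/244 - 15307*I*sqrt(2)/4 (G = -15307*I*sqrt(2)/4 - 13467/(4*61) = -15307*I*sqrt(2)/4 - 13467/244 = -13467/244 - 15307*I*sqrt(2)/4 ≈ -55.193 - 5411.8*I)
G - 3864 = (-13467/244 - 15307*I*sqrt(2)/4) - 3864 = -956283/244 - 15307*I*sqrt(2)/4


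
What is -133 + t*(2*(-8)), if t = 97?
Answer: -1685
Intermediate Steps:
-133 + t*(2*(-8)) = -133 + 97*(2*(-8)) = -133 + 97*(-16) = -133 - 1552 = -1685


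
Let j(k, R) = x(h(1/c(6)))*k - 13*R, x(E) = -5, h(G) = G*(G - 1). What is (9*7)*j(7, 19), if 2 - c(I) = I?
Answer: -17766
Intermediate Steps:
c(I) = 2 - I
h(G) = G*(-1 + G)
j(k, R) = -13*R - 5*k (j(k, R) = -5*k - 13*R = -13*R - 5*k)
(9*7)*j(7, 19) = (9*7)*(-13*19 - 5*7) = 63*(-247 - 35) = 63*(-282) = -17766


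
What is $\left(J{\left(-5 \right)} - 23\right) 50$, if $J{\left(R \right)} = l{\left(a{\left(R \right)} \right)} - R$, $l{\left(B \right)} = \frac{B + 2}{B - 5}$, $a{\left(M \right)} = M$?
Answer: $-885$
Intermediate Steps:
$l{\left(B \right)} = \frac{2 + B}{-5 + B}$
$J{\left(R \right)} = - R + \frac{2 + R}{-5 + R}$ ($J{\left(R \right)} = \frac{2 + R}{-5 + R} - R = - R + \frac{2 + R}{-5 + R}$)
$\left(J{\left(-5 \right)} - 23\right) 50 = \left(\frac{2 - 5 - - 5 \left(-5 - 5\right)}{-5 - 5} - 23\right) 50 = \left(\frac{2 - 5 - \left(-5\right) \left(-10\right)}{-10} - 23\right) 50 = \left(- \frac{2 - 5 - 50}{10} - 23\right) 50 = \left(\left(- \frac{1}{10}\right) \left(-53\right) - 23\right) 50 = \left(\frac{53}{10} - 23\right) 50 = \left(- \frac{177}{10}\right) 50 = -885$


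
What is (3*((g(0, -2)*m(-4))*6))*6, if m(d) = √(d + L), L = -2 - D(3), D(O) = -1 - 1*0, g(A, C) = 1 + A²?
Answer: 108*I*√5 ≈ 241.5*I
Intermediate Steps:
D(O) = -1 (D(O) = -1 + 0 = -1)
L = -1 (L = -2 - 1*(-1) = -2 + 1 = -1)
m(d) = √(-1 + d) (m(d) = √(d - 1) = √(-1 + d))
(3*((g(0, -2)*m(-4))*6))*6 = (3*(((1 + 0²)*√(-1 - 4))*6))*6 = (3*(((1 + 0)*√(-5))*6))*6 = (3*((1*(I*√5))*6))*6 = (3*((I*√5)*6))*6 = (3*(6*I*√5))*6 = (18*I*√5)*6 = 108*I*√5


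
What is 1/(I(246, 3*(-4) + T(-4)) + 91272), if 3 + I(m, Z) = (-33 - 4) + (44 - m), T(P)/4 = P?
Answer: 1/91030 ≈ 1.0985e-5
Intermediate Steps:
T(P) = 4*P
I(m, Z) = 4 - m (I(m, Z) = -3 + ((-33 - 4) + (44 - m)) = -3 + (-37 + (44 - m)) = -3 + (7 - m) = 4 - m)
1/(I(246, 3*(-4) + T(-4)) + 91272) = 1/((4 - 1*246) + 91272) = 1/((4 - 246) + 91272) = 1/(-242 + 91272) = 1/91030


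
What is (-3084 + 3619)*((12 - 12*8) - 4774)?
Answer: -2599030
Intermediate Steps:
(-3084 + 3619)*((12 - 12*8) - 4774) = 535*((12 - 96) - 4774) = 535*(-84 - 4774) = 535*(-4858) = -2599030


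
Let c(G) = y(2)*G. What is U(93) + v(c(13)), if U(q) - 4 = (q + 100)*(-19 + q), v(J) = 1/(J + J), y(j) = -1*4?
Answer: 1485743/104 ≈ 14286.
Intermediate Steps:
y(j) = -4
c(G) = -4*G
v(J) = 1/(2*J)
U(q) = 4 + (-19 + q)*(100 + q) (U(q) = 4 + (q + 100)*(-19 + q) = 4 + (100 + q)*(-19 + q) = 4 + (-19 + q)*(100 + q))
U(93) + v(c(13)) = (-1896 + 93² + 81*93) + 1/(2*((-4*13))) = (-1896 + 8649 + 7533) + (½)/(-52) = 14286 + (½)*(-1/52) = 14286 - 1/104 = 1485743/104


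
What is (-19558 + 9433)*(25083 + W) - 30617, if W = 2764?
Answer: -281981492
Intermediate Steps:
(-19558 + 9433)*(25083 + W) - 30617 = (-19558 + 9433)*(25083 + 2764) - 30617 = -10125*27847 - 30617 = -281950875 - 30617 = -281981492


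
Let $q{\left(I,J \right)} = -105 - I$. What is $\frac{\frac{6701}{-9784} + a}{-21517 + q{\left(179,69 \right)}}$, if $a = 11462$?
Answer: $- \frac{869283}{1653496} \approx -0.52572$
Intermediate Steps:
$\frac{\frac{6701}{-9784} + a}{-21517 + q{\left(179,69 \right)}} = \frac{\frac{6701}{-9784} + 11462}{-21517 - 284} = \frac{6701 \left(- \frac{1}{9784}\right) + 11462}{-21517 - 284} = \frac{- \frac{6701}{9784} + 11462}{-21517 - 284} = \frac{112137507}{9784 \left(-21801\right)} = \frac{112137507}{9784} \left(- \frac{1}{21801}\right) = - \frac{869283}{1653496}$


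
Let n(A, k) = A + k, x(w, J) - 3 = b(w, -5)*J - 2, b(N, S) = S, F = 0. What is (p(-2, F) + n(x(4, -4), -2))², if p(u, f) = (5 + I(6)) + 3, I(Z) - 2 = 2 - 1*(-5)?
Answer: 1296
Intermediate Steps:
I(Z) = 9 (I(Z) = 2 + (2 - 1*(-5)) = 2 + (2 + 5) = 2 + 7 = 9)
p(u, f) = 17 (p(u, f) = (5 + 9) + 3 = 14 + 3 = 17)
x(w, J) = 1 - 5*J (x(w, J) = 3 + (-5*J - 2) = 3 + (-2 - 5*J) = 1 - 5*J)
(p(-2, F) + n(x(4, -4), -2))² = (17 + ((1 - 5*(-4)) - 2))² = (17 + ((1 + 20) - 2))² = (17 + (21 - 2))² = (17 + 19)² = 36² = 1296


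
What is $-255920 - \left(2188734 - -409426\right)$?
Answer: $-2854080$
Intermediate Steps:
$-255920 - \left(2188734 - -409426\right) = -255920 - \left(2188734 + 409426\right) = -255920 - 2598160 = -2854080$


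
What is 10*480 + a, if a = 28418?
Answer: 33218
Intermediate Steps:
10*480 + a = 10*480 + 28418 = 4800 + 28418 = 33218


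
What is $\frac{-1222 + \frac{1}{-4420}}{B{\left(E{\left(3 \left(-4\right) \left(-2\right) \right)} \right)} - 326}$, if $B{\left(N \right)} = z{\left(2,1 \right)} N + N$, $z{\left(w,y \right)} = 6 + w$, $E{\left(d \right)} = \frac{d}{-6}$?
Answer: $\frac{5401241}{1600040} \approx 3.3757$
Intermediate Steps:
$E{\left(d \right)} = - \frac{d}{6}$ ($E{\left(d \right)} = d \left(- \frac{1}{6}\right) = - \frac{d}{6}$)
$B{\left(N \right)} = 9 N$ ($B{\left(N \right)} = \left(6 + 2\right) N + N = 8 N + N = 9 N$)
$\frac{-1222 + \frac{1}{-4420}}{B{\left(E{\left(3 \left(-4\right) \left(-2\right) \right)} \right)} - 326} = \frac{-1222 + \frac{1}{-4420}}{9 \left(- \frac{3 \left(-4\right) \left(-2\right)}{6}\right) - 326} = \frac{-1222 - \frac{1}{4420}}{9 \left(- \frac{\left(-12\right) \left(-2\right)}{6}\right) - 326} = - \frac{5401241}{4420 \left(9 \left(\left(- \frac{1}{6}\right) 24\right) - 326\right)} = - \frac{5401241}{4420 \left(9 \left(-4\right) - 326\right)} = - \frac{5401241}{4420 \left(-36 - 326\right)} = - \frac{5401241}{4420 \left(-362\right)} = \left(- \frac{5401241}{4420}\right) \left(- \frac{1}{362}\right) = \frac{5401241}{1600040}$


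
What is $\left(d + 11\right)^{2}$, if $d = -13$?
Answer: $4$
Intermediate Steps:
$\left(d + 11\right)^{2} = \left(-13 + 11\right)^{2} = \left(-2\right)^{2} = 4$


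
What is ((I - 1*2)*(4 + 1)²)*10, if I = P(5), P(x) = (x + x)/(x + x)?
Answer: -250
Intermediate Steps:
P(x) = 1 (P(x) = (2*x)/((2*x)) = (2*x)*(1/(2*x)) = 1)
I = 1
((I - 1*2)*(4 + 1)²)*10 = ((1 - 1*2)*(4 + 1)²)*10 = ((1 - 2)*5²)*10 = -1*25*10 = -25*10 = -250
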